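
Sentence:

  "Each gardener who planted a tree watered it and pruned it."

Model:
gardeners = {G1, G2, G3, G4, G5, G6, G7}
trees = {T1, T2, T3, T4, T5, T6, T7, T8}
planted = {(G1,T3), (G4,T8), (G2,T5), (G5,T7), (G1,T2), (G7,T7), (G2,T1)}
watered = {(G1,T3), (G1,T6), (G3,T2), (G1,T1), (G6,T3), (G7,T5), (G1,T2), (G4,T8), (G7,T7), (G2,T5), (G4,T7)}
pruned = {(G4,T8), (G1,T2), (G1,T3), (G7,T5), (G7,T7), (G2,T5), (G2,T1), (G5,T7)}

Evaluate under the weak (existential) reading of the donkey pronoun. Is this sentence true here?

"it" takes "a tree" as antecedent — a donkey pronoun bound across the clause boundary.
Weak reading: every gardener g with some planted-tree has at least one planted-tree t such that watered(g,t) ∧ pruned(g,t).
Per gardener: G1:✓  G2:✓  G4:✓  G5:✗  G7:✓
G5 has no witness among its planted-trees.

False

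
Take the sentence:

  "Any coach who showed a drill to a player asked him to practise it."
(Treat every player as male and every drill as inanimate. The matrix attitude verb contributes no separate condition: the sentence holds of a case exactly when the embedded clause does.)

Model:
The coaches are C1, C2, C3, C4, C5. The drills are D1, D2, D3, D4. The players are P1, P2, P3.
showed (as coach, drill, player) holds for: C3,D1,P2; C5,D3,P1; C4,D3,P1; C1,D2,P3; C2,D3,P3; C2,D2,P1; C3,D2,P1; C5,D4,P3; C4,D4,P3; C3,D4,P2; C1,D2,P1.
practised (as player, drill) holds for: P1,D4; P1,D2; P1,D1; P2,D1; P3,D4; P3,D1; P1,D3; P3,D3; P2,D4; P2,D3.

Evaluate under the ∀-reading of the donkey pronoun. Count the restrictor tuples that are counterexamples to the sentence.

"him" takes "a player" as antecedent and "it" takes "a drill"; both are donkey pronouns co-varying with the restrictor.
Strong reading: for every (c,d,p) with showed(c,d,p), practised(p,d).
Restrictor triples: (C1,D2,P1)→practised(P1,D2) ✓  (C1,D2,P3)→practised(P3,D2) ✗  (C2,D2,P1)→practised(P1,D2) ✓  (C2,D3,P3)→practised(P3,D3) ✓  (C3,D1,P2)→practised(P2,D1) ✓  (C3,D2,P1)→practised(P1,D2) ✓  (C3,D4,P2)→practised(P2,D4) ✓  (C4,D3,P1)→practised(P1,D3) ✓  (C4,D4,P3)→practised(P3,D4) ✓  (C5,D3,P1)→practised(P1,D3) ✓  (C5,D4,P3)→practised(P3,D4) ✓
Counterexamples (restrictor triples failing the scope): 1.

1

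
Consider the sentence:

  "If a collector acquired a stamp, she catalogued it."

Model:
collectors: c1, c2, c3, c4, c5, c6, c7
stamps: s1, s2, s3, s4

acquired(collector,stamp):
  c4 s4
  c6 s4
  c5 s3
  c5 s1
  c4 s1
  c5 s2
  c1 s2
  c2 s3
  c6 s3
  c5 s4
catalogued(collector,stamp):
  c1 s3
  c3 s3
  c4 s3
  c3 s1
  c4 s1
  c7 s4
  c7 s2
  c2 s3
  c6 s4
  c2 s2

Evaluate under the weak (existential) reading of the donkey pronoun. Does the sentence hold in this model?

False

"it" takes "a stamp" as antecedent — a donkey pronoun bound across the clause boundary.
Weak reading: every collector c with some acquired-stamp has at least one acquired-stamp s such that catalogued(c,s).
Per collector: c1:✗  c2:✓  c4:✓  c5:✗  c6:✓
c1 has no witness among its acquired-stamps.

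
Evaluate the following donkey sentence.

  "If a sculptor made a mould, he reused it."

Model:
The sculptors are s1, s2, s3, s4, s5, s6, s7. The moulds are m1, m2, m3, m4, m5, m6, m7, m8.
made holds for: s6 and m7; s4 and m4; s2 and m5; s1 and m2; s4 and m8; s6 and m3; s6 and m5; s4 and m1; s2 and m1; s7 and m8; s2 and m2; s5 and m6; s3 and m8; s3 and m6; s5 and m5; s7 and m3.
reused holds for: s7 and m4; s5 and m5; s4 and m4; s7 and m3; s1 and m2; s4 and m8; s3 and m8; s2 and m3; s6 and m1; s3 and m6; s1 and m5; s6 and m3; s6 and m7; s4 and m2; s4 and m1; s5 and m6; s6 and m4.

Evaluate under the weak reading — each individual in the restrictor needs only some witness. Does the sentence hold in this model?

"it" takes "a mould" as antecedent — a donkey pronoun bound across the clause boundary.
Weak reading: every sculptor s with some made-mould has at least one made-mould m such that reused(s,m).
Per sculptor: s1:✓  s2:✗  s3:✓  s4:✓  s5:✓  s6:✓  s7:✓
s2 has no witness among its made-moulds.

False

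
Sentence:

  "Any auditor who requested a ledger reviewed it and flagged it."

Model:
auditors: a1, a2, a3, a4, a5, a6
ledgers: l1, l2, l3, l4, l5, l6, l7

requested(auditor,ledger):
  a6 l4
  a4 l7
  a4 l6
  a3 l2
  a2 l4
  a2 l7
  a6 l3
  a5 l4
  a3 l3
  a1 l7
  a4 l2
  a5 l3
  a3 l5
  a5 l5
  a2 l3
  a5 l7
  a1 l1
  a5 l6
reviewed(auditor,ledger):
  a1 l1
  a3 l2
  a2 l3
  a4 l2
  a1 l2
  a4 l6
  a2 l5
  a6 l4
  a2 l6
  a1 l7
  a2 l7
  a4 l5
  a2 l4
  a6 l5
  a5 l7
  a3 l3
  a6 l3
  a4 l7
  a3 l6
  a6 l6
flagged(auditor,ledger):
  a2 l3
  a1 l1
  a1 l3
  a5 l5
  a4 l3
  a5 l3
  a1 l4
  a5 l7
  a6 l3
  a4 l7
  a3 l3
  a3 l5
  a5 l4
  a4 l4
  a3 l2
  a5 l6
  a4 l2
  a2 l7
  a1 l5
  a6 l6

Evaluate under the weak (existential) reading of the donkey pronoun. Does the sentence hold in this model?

True

"it" takes "a ledger" as antecedent — a donkey pronoun bound across the clause boundary.
Weak reading: every auditor a with some requested-ledger has at least one requested-ledger l such that reviewed(a,l) ∧ flagged(a,l).
Per auditor: a1:✓  a2:✓  a3:✓  a4:✓  a5:✓  a6:✓
Every auditor in the restrictor has a witness.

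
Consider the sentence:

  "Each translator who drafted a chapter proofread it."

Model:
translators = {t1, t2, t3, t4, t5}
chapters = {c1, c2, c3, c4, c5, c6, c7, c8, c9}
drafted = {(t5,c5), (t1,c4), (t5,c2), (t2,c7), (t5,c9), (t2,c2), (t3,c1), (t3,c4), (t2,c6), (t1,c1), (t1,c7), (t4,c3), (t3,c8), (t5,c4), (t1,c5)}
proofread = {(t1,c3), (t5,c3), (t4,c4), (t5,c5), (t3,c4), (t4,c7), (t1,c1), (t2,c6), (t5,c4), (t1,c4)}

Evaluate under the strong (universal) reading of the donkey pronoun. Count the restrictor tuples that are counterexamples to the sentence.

"it" takes "a chapter" as antecedent — a donkey pronoun bound across the clause boundary.
Strong reading: for every (t,c) with drafted(t,c), proofread(t,c).
Restrictor pairs: (t1,c1) ✓  (t1,c4) ✓  (t1,c5) ✗  (t1,c7) ✗  (t2,c2) ✗  (t2,c6) ✓  (t2,c7) ✗  (t3,c1) ✗  (t3,c4) ✓  (t3,c8) ✗  (t4,c3) ✗  (t5,c2) ✗  (t5,c4) ✓  (t5,c5) ✓  (t5,c9) ✗
Counterexamples (restrictor pairs failing the scope): 9.

9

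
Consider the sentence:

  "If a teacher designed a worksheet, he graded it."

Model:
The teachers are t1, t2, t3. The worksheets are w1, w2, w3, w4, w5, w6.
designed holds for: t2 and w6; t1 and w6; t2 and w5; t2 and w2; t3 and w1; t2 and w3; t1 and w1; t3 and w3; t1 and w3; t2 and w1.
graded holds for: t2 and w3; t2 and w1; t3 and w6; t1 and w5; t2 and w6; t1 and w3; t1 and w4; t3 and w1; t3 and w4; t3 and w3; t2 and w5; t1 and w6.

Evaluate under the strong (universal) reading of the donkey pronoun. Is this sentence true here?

"it" takes "a worksheet" as antecedent — a donkey pronoun bound across the clause boundary.
Strong reading: for every (t,w) with designed(t,w), graded(t,w).
Restrictor pairs: (t1,w1) ✗  (t1,w3) ✓  (t1,w6) ✓  (t2,w1) ✓  (t2,w2) ✗  (t2,w3) ✓  (t2,w5) ✓  (t2,w6) ✓  (t3,w1) ✓  (t3,w3) ✓
Counterexample: (t1,w1) is in designed but fails the scope.

False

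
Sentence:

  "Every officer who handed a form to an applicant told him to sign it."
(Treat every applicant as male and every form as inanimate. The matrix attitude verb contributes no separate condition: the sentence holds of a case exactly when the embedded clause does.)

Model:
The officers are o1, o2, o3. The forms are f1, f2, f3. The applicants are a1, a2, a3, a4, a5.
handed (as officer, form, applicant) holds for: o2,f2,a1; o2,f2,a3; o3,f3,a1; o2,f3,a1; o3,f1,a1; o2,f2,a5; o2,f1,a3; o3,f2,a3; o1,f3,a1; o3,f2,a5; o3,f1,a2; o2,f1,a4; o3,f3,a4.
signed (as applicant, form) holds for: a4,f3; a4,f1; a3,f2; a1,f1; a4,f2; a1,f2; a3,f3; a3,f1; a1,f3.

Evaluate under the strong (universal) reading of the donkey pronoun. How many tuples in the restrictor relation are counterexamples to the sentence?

3

"him" takes "an applicant" as antecedent and "it" takes "a form"; both are donkey pronouns co-varying with the restrictor.
Strong reading: for every (o,f,a) with handed(o,f,a), signed(a,f).
Restrictor triples: (o1,f3,a1)→signed(a1,f3) ✓  (o2,f1,a3)→signed(a3,f1) ✓  (o2,f1,a4)→signed(a4,f1) ✓  (o2,f2,a1)→signed(a1,f2) ✓  (o2,f2,a3)→signed(a3,f2) ✓  (o2,f2,a5)→signed(a5,f2) ✗  (o2,f3,a1)→signed(a1,f3) ✓  (o3,f1,a1)→signed(a1,f1) ✓  (o3,f1,a2)→signed(a2,f1) ✗  (o3,f2,a3)→signed(a3,f2) ✓  (o3,f2,a5)→signed(a5,f2) ✗  (o3,f3,a1)→signed(a1,f3) ✓  (o3,f3,a4)→signed(a4,f3) ✓
Counterexamples (restrictor triples failing the scope): 3.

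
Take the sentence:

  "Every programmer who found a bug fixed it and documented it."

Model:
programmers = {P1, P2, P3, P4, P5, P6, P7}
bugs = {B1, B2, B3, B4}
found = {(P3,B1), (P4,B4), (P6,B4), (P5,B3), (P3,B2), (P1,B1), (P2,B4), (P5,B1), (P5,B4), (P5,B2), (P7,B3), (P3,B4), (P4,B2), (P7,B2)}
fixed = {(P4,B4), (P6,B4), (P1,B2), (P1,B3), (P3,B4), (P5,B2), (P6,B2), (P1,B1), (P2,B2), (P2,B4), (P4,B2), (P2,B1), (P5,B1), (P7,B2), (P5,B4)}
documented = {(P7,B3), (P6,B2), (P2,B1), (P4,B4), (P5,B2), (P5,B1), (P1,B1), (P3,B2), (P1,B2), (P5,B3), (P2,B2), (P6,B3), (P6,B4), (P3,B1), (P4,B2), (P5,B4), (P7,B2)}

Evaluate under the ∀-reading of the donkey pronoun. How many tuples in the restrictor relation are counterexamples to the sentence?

"it" takes "a bug" as antecedent — a donkey pronoun bound across the clause boundary.
Strong reading: for every (p,b) with found(p,b), fixed(p,b) ∧ documented(p,b).
Restrictor pairs: (P1,B1) ✓  (P2,B4) ✗  (P3,B1) ✗  (P3,B2) ✗  (P3,B4) ✗  (P4,B2) ✓  (P4,B4) ✓  (P5,B1) ✓  (P5,B2) ✓  (P5,B3) ✗  (P5,B4) ✓  (P6,B4) ✓  (P7,B2) ✓  (P7,B3) ✗
Counterexamples (restrictor pairs failing the scope): 6.

6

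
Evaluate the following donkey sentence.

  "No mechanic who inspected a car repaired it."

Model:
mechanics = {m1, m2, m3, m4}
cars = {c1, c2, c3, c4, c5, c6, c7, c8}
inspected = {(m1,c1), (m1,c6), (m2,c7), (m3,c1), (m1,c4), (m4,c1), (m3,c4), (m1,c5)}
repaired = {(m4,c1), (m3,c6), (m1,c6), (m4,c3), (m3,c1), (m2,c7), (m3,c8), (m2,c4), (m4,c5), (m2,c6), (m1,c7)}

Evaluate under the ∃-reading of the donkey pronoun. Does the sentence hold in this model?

"it" takes "a car" as antecedent — a donkey pronoun bound across the clause boundary.
Truth condition: for no (m,c) with inspected(m,c) does repaired(m,c) hold.
Restrictor pairs — does the scope hold? (m1,c1):fails  (m1,c4):fails  (m1,c5):fails  (m1,c6):holds  (m2,c7):holds  (m3,c1):holds  (m3,c4):fails  (m4,c1):holds
Scope holds for 4 pair(s), so the sentence is false.

False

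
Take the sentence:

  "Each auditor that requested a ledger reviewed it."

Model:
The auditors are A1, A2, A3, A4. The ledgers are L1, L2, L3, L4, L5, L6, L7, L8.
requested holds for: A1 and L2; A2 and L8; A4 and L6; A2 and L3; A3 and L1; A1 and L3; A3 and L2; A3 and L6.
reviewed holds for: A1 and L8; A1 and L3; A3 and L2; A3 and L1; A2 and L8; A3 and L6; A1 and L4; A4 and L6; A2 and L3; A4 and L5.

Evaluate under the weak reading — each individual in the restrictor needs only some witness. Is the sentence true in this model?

True

"it" takes "a ledger" as antecedent — a donkey pronoun bound across the clause boundary.
Weak reading: every auditor a with some requested-ledger has at least one requested-ledger l such that reviewed(a,l).
Per auditor: A1:✓  A2:✓  A3:✓  A4:✓
Every auditor in the restrictor has a witness.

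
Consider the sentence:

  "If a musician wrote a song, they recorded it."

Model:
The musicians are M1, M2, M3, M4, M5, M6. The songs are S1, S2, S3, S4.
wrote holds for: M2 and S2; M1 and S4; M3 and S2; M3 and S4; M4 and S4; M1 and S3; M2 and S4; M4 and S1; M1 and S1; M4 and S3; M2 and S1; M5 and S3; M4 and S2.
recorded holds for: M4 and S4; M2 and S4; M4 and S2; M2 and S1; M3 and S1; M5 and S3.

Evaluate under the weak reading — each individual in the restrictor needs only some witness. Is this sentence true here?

"it" takes "a song" as antecedent — a donkey pronoun bound across the clause boundary.
Weak reading: every musician m with some wrote-song has at least one wrote-song s such that recorded(m,s).
Per musician: M1:✗  M2:✓  M3:✗  M4:✓  M5:✓
M1 has no witness among its wrote-songs.

False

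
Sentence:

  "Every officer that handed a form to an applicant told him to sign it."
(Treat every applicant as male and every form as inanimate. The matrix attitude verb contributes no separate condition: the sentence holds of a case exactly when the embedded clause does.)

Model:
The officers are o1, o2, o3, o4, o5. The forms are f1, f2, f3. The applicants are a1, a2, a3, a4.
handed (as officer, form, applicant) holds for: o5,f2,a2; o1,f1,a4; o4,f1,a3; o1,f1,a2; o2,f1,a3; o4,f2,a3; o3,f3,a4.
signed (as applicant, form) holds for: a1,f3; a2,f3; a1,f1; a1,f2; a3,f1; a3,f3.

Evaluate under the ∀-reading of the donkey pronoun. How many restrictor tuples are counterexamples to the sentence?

5

"him" takes "an applicant" as antecedent and "it" takes "a form"; both are donkey pronouns co-varying with the restrictor.
Strong reading: for every (o,f,a) with handed(o,f,a), signed(a,f).
Restrictor triples: (o1,f1,a2)→signed(a2,f1) ✗  (o1,f1,a4)→signed(a4,f1) ✗  (o2,f1,a3)→signed(a3,f1) ✓  (o3,f3,a4)→signed(a4,f3) ✗  (o4,f1,a3)→signed(a3,f1) ✓  (o4,f2,a3)→signed(a3,f2) ✗  (o5,f2,a2)→signed(a2,f2) ✗
Counterexamples (restrictor triples failing the scope): 5.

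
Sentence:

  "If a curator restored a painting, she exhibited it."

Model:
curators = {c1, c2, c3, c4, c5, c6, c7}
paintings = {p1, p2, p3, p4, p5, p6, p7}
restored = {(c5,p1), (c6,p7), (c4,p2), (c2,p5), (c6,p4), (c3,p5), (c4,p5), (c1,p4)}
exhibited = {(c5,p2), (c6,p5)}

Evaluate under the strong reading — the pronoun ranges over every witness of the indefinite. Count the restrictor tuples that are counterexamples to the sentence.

8

"it" takes "a painting" as antecedent — a donkey pronoun bound across the clause boundary.
Strong reading: for every (c,p) with restored(c,p), exhibited(c,p).
Restrictor pairs: (c1,p4) ✗  (c2,p5) ✗  (c3,p5) ✗  (c4,p2) ✗  (c4,p5) ✗  (c5,p1) ✗  (c6,p4) ✗  (c6,p7) ✗
Counterexamples (restrictor pairs failing the scope): 8.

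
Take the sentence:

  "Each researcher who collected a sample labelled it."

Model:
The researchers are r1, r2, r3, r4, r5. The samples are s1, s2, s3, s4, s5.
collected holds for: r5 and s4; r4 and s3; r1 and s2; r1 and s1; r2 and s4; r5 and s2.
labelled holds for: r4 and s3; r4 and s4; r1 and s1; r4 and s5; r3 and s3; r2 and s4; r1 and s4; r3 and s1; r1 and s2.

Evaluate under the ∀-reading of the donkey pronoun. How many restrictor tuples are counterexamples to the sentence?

"it" takes "a sample" as antecedent — a donkey pronoun bound across the clause boundary.
Strong reading: for every (r,s) with collected(r,s), labelled(r,s).
Restrictor pairs: (r1,s1) ✓  (r1,s2) ✓  (r2,s4) ✓  (r4,s3) ✓  (r5,s2) ✗  (r5,s4) ✗
Counterexamples (restrictor pairs failing the scope): 2.

2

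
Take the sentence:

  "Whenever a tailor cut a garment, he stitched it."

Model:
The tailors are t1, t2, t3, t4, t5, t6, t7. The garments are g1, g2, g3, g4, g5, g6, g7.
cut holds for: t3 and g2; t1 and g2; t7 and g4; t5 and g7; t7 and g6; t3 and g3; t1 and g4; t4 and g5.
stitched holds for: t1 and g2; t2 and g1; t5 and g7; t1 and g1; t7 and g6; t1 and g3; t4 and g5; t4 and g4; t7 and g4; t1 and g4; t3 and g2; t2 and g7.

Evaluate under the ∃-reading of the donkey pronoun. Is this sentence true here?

True

"it" takes "a garment" as antecedent — a donkey pronoun bound across the clause boundary.
Weak reading: every tailor t with some cut-garment has at least one cut-garment g such that stitched(t,g).
Per tailor: t1:✓  t3:✓  t4:✓  t5:✓  t7:✓
Every tailor in the restrictor has a witness.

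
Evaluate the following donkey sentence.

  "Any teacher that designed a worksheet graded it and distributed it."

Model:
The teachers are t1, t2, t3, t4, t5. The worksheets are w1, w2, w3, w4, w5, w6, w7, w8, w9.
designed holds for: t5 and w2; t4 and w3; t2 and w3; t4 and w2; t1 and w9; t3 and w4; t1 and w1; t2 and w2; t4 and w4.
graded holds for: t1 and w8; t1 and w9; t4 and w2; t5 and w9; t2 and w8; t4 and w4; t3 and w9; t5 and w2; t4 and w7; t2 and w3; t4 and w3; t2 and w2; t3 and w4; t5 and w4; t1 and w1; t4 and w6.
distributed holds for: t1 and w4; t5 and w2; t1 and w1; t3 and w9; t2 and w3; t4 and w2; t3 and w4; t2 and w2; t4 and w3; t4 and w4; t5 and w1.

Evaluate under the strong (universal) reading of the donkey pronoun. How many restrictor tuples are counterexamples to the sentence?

1

"it" takes "a worksheet" as antecedent — a donkey pronoun bound across the clause boundary.
Strong reading: for every (t,w) with designed(t,w), graded(t,w) ∧ distributed(t,w).
Restrictor pairs: (t1,w1) ✓  (t1,w9) ✗  (t2,w2) ✓  (t2,w3) ✓  (t3,w4) ✓  (t4,w2) ✓  (t4,w3) ✓  (t4,w4) ✓  (t5,w2) ✓
Counterexamples (restrictor pairs failing the scope): 1.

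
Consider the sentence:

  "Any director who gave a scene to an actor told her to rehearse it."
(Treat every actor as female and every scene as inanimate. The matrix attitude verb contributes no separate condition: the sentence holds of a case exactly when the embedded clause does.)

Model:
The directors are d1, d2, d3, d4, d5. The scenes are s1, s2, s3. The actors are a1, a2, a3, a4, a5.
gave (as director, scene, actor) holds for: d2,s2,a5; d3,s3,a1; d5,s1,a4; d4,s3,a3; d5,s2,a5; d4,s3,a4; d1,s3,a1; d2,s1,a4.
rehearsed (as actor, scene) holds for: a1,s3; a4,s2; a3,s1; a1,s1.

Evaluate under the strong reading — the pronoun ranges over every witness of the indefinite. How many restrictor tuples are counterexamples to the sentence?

6

"her" takes "an actor" as antecedent and "it" takes "a scene"; both are donkey pronouns co-varying with the restrictor.
Strong reading: for every (d,s,a) with gave(d,s,a), rehearsed(a,s).
Restrictor triples: (d1,s3,a1)→rehearsed(a1,s3) ✓  (d2,s1,a4)→rehearsed(a4,s1) ✗  (d2,s2,a5)→rehearsed(a5,s2) ✗  (d3,s3,a1)→rehearsed(a1,s3) ✓  (d4,s3,a3)→rehearsed(a3,s3) ✗  (d4,s3,a4)→rehearsed(a4,s3) ✗  (d5,s1,a4)→rehearsed(a4,s1) ✗  (d5,s2,a5)→rehearsed(a5,s2) ✗
Counterexamples (restrictor triples failing the scope): 6.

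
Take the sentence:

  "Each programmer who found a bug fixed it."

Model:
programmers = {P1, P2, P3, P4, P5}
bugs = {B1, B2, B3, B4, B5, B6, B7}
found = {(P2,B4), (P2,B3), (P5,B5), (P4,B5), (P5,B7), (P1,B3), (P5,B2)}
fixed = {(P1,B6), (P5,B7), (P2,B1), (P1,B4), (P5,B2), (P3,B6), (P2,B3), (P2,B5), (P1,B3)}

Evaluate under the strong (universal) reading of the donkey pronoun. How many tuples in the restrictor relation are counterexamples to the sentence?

"it" takes "a bug" as antecedent — a donkey pronoun bound across the clause boundary.
Strong reading: for every (p,b) with found(p,b), fixed(p,b).
Restrictor pairs: (P1,B3) ✓  (P2,B3) ✓  (P2,B4) ✗  (P4,B5) ✗  (P5,B2) ✓  (P5,B5) ✗  (P5,B7) ✓
Counterexamples (restrictor pairs failing the scope): 3.

3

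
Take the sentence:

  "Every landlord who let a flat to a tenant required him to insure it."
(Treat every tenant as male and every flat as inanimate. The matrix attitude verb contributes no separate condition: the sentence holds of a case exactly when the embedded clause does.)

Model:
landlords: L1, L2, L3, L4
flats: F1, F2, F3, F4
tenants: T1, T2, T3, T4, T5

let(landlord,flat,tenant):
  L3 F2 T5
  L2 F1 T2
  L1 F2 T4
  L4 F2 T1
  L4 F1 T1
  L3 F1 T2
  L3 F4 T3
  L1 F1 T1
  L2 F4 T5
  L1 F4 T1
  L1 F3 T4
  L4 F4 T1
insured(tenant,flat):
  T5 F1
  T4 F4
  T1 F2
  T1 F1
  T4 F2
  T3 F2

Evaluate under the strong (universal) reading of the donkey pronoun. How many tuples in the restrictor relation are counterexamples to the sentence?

"him" takes "a tenant" as antecedent and "it" takes "a flat"; both are donkey pronouns co-varying with the restrictor.
Strong reading: for every (l,f,t) with let(l,f,t), insured(t,f).
Restrictor triples: (L1,F1,T1)→insured(T1,F1) ✓  (L1,F2,T4)→insured(T4,F2) ✓  (L1,F3,T4)→insured(T4,F3) ✗  (L1,F4,T1)→insured(T1,F4) ✗  (L2,F1,T2)→insured(T2,F1) ✗  (L2,F4,T5)→insured(T5,F4) ✗  (L3,F1,T2)→insured(T2,F1) ✗  (L3,F2,T5)→insured(T5,F2) ✗  (L3,F4,T3)→insured(T3,F4) ✗  (L4,F1,T1)→insured(T1,F1) ✓  (L4,F2,T1)→insured(T1,F2) ✓  (L4,F4,T1)→insured(T1,F4) ✗
Counterexamples (restrictor triples failing the scope): 8.

8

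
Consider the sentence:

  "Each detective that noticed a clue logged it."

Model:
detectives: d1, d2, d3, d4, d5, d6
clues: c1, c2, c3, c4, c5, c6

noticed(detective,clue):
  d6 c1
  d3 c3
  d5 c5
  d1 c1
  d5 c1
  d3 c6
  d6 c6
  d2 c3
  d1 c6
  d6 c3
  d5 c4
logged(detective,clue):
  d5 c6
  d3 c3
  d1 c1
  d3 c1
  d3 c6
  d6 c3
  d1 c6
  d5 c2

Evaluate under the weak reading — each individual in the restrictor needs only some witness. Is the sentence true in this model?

"it" takes "a clue" as antecedent — a donkey pronoun bound across the clause boundary.
Weak reading: every detective d with some noticed-clue has at least one noticed-clue c such that logged(d,c).
Per detective: d1:✓  d2:✗  d3:✓  d5:✗  d6:✓
d2 has no witness among its noticed-clues.

False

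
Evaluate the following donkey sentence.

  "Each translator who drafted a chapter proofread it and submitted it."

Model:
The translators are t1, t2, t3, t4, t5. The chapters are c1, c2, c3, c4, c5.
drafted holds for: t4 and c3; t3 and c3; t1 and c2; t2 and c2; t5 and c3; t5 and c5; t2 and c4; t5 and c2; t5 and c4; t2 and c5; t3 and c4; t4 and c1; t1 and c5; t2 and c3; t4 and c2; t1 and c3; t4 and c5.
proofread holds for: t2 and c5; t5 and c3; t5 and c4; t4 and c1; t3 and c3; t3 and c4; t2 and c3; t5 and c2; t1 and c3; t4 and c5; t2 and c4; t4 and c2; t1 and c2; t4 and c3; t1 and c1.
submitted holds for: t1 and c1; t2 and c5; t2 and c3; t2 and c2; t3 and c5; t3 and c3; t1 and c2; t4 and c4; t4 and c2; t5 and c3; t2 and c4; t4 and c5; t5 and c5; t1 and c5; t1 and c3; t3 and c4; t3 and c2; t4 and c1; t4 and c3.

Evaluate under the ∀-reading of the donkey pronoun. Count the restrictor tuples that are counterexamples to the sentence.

5

"it" takes "a chapter" as antecedent — a donkey pronoun bound across the clause boundary.
Strong reading: for every (t,c) with drafted(t,c), proofread(t,c) ∧ submitted(t,c).
Restrictor pairs: (t1,c2) ✓  (t1,c3) ✓  (t1,c5) ✗  (t2,c2) ✗  (t2,c3) ✓  (t2,c4) ✓  (t2,c5) ✓  (t3,c3) ✓  (t3,c4) ✓  (t4,c1) ✓  (t4,c2) ✓  (t4,c3) ✓  (t4,c5) ✓  (t5,c2) ✗  (t5,c3) ✓  (t5,c4) ✗  (t5,c5) ✗
Counterexamples (restrictor pairs failing the scope): 5.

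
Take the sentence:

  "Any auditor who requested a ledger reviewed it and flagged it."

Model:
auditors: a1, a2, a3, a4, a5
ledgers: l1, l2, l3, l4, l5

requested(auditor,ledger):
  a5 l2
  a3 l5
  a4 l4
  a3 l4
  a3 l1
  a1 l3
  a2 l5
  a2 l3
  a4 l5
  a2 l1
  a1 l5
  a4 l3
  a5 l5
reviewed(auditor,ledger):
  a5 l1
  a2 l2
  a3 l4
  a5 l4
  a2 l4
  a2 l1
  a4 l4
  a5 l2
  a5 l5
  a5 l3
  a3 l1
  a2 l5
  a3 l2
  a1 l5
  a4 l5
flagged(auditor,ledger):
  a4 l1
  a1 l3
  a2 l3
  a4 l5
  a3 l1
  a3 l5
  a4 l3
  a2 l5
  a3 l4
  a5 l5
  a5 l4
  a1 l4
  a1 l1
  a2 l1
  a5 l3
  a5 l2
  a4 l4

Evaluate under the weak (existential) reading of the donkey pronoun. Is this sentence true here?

False

"it" takes "a ledger" as antecedent — a donkey pronoun bound across the clause boundary.
Weak reading: every auditor a with some requested-ledger has at least one requested-ledger l such that reviewed(a,l) ∧ flagged(a,l).
Per auditor: a1:✗  a2:✓  a3:✓  a4:✓  a5:✓
a1 has no witness among its requested-ledgers.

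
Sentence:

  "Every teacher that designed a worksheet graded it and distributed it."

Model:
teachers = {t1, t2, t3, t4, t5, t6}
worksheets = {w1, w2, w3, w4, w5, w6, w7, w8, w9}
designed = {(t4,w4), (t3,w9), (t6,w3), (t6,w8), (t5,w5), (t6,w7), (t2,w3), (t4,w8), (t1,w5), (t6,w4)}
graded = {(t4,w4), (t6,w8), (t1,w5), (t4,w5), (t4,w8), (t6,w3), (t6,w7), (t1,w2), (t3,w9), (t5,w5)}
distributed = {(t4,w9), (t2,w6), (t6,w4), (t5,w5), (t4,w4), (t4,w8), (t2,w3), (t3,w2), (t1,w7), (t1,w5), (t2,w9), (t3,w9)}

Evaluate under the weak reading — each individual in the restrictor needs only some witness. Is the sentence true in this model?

False

"it" takes "a worksheet" as antecedent — a donkey pronoun bound across the clause boundary.
Weak reading: every teacher t with some designed-worksheet has at least one designed-worksheet w such that graded(t,w) ∧ distributed(t,w).
Per teacher: t1:✓  t2:✗  t3:✓  t4:✓  t5:✓  t6:✗
t2 has no witness among its designed-worksheets.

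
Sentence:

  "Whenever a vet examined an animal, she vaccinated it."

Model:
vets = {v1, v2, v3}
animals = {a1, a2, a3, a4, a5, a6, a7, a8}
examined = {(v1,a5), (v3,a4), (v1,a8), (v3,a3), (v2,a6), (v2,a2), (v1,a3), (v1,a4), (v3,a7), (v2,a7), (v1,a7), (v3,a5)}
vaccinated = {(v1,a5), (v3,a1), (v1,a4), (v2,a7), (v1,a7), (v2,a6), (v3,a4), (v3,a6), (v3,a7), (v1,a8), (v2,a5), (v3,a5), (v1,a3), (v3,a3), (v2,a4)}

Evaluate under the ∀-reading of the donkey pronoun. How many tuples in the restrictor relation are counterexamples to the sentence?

1

"it" takes "an animal" as antecedent — a donkey pronoun bound across the clause boundary.
Strong reading: for every (v,a) with examined(v,a), vaccinated(v,a).
Restrictor pairs: (v1,a3) ✓  (v1,a4) ✓  (v1,a5) ✓  (v1,a7) ✓  (v1,a8) ✓  (v2,a2) ✗  (v2,a6) ✓  (v2,a7) ✓  (v3,a3) ✓  (v3,a4) ✓  (v3,a5) ✓  (v3,a7) ✓
Counterexamples (restrictor pairs failing the scope): 1.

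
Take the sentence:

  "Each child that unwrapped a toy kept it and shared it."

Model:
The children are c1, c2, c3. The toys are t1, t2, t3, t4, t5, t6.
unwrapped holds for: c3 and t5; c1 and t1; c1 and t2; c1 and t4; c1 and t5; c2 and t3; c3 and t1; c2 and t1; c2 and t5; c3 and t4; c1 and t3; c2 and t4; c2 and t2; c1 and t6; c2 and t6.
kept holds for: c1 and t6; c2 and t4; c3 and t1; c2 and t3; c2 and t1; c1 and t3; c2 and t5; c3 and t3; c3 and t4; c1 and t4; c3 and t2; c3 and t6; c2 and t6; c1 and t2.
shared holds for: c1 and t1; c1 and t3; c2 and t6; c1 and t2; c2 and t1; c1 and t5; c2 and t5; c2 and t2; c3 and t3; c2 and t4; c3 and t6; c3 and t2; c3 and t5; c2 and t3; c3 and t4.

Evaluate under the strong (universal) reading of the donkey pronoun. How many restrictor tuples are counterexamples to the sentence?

"it" takes "a toy" as antecedent — a donkey pronoun bound across the clause boundary.
Strong reading: for every (c,t) with unwrapped(c,t), kept(c,t) ∧ shared(c,t).
Restrictor pairs: (c1,t1) ✗  (c1,t2) ✓  (c1,t3) ✓  (c1,t4) ✗  (c1,t5) ✗  (c1,t6) ✗  (c2,t1) ✓  (c2,t2) ✗  (c2,t3) ✓  (c2,t4) ✓  (c2,t5) ✓  (c2,t6) ✓  (c3,t1) ✗  (c3,t4) ✓  (c3,t5) ✗
Counterexamples (restrictor pairs failing the scope): 7.

7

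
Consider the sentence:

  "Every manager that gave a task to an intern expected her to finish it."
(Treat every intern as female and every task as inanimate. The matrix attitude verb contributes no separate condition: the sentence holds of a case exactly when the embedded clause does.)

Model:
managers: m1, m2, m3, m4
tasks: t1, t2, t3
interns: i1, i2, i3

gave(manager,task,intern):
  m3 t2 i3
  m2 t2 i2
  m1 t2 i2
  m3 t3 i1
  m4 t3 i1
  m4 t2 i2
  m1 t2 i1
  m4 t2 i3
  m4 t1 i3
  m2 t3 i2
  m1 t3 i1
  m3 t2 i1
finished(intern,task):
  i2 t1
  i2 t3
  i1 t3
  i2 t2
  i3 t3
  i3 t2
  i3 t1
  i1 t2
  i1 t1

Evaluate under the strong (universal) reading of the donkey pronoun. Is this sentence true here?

True

"her" takes "an intern" as antecedent and "it" takes "a task"; both are donkey pronouns co-varying with the restrictor.
Strong reading: for every (m,t,i) with gave(m,t,i), finished(i,t).
Restrictor triples: (m1,t2,i1)→finished(i1,t2) ✓  (m1,t2,i2)→finished(i2,t2) ✓  (m1,t3,i1)→finished(i1,t3) ✓  (m2,t2,i2)→finished(i2,t2) ✓  (m2,t3,i2)→finished(i2,t3) ✓  (m3,t2,i1)→finished(i1,t2) ✓  (m3,t2,i3)→finished(i3,t2) ✓  (m3,t3,i1)→finished(i1,t3) ✓  (m4,t1,i3)→finished(i3,t1) ✓  (m4,t2,i2)→finished(i2,t2) ✓  (m4,t2,i3)→finished(i3,t2) ✓  (m4,t3,i1)→finished(i1,t3) ✓
Every restrictor triple satisfies the scope.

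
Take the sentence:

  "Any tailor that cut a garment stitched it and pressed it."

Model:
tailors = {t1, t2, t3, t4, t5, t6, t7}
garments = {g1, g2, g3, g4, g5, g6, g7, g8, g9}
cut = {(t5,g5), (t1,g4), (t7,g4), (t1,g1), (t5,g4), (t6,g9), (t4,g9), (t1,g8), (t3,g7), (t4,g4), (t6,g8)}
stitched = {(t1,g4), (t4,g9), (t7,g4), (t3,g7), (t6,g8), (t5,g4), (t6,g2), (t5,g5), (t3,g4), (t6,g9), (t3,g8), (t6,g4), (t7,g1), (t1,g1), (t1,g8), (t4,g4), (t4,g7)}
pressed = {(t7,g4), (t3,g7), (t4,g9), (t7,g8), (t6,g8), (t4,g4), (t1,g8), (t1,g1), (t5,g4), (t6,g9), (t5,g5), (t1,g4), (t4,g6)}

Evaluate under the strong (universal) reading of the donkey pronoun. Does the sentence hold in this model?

True

"it" takes "a garment" as antecedent — a donkey pronoun bound across the clause boundary.
Strong reading: for every (t,g) with cut(t,g), stitched(t,g) ∧ pressed(t,g).
Restrictor pairs: (t1,g1) ✓  (t1,g4) ✓  (t1,g8) ✓  (t3,g7) ✓  (t4,g4) ✓  (t4,g9) ✓  (t5,g4) ✓  (t5,g5) ✓  (t6,g8) ✓  (t6,g9) ✓  (t7,g4) ✓
Every restrictor pair satisfies the scope.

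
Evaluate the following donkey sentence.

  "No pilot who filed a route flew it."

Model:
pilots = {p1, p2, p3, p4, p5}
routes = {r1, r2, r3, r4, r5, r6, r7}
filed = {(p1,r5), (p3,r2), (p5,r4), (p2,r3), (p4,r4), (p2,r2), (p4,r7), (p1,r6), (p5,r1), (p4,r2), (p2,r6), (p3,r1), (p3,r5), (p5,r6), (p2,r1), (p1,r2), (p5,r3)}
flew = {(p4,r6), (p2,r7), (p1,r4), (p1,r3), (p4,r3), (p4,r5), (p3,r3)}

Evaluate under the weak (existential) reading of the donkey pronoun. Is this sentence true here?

"it" takes "a route" as antecedent — a donkey pronoun bound across the clause boundary.
Truth condition: for no (p,r) with filed(p,r) does flew(p,r) hold.
Restrictor pairs — does the scope hold? (p1,r2):fails  (p1,r5):fails  (p1,r6):fails  (p2,r1):fails  (p2,r2):fails  (p2,r3):fails  (p2,r6):fails  (p3,r1):fails  (p3,r2):fails  (p3,r5):fails  (p4,r2):fails  (p4,r4):fails  (p4,r7):fails  (p5,r1):fails  (p5,r3):fails  (p5,r4):fails  (p5,r6):fails
Scope holds for no restrictor pair, so the sentence is true.

True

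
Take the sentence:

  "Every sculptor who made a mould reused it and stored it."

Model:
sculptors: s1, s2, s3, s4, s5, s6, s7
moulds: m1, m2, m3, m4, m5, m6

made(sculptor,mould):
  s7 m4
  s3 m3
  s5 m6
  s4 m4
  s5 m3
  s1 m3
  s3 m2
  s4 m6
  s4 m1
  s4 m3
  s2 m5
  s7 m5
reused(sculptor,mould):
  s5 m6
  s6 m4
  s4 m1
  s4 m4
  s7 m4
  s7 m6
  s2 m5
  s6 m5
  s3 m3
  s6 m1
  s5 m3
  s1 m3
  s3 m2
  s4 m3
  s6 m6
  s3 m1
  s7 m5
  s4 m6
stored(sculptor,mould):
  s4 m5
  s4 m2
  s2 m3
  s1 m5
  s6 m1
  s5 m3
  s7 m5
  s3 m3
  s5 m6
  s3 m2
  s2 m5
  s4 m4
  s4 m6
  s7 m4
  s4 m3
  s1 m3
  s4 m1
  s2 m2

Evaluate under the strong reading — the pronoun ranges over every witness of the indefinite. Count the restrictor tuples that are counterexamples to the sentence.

"it" takes "a mould" as antecedent — a donkey pronoun bound across the clause boundary.
Strong reading: for every (s,m) with made(s,m), reused(s,m) ∧ stored(s,m).
Restrictor pairs: (s1,m3) ✓  (s2,m5) ✓  (s3,m2) ✓  (s3,m3) ✓  (s4,m1) ✓  (s4,m3) ✓  (s4,m4) ✓  (s4,m6) ✓  (s5,m3) ✓  (s5,m6) ✓  (s7,m4) ✓  (s7,m5) ✓
Counterexamples (restrictor pairs failing the scope): 0.

0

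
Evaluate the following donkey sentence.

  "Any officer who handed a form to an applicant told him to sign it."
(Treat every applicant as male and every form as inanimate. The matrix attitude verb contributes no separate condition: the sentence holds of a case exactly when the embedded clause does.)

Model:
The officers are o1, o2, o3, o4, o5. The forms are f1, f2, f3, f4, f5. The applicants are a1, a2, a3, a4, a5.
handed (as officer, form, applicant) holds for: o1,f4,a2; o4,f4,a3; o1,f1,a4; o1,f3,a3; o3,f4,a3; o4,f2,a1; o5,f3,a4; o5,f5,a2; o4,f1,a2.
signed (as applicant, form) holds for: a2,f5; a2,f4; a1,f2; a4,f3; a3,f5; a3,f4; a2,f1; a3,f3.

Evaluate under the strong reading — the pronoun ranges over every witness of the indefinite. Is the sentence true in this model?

"him" takes "an applicant" as antecedent and "it" takes "a form"; both are donkey pronouns co-varying with the restrictor.
Strong reading: for every (o,f,a) with handed(o,f,a), signed(a,f).
Restrictor triples: (o1,f1,a4)→signed(a4,f1) ✗  (o1,f3,a3)→signed(a3,f3) ✓  (o1,f4,a2)→signed(a2,f4) ✓  (o3,f4,a3)→signed(a3,f4) ✓  (o4,f1,a2)→signed(a2,f1) ✓  (o4,f2,a1)→signed(a1,f2) ✓  (o4,f4,a3)→signed(a3,f4) ✓  (o5,f3,a4)→signed(a4,f3) ✓  (o5,f5,a2)→signed(a2,f5) ✓
Counterexample: (o1,f1,a4) — signed(a4,f1) does not hold.

False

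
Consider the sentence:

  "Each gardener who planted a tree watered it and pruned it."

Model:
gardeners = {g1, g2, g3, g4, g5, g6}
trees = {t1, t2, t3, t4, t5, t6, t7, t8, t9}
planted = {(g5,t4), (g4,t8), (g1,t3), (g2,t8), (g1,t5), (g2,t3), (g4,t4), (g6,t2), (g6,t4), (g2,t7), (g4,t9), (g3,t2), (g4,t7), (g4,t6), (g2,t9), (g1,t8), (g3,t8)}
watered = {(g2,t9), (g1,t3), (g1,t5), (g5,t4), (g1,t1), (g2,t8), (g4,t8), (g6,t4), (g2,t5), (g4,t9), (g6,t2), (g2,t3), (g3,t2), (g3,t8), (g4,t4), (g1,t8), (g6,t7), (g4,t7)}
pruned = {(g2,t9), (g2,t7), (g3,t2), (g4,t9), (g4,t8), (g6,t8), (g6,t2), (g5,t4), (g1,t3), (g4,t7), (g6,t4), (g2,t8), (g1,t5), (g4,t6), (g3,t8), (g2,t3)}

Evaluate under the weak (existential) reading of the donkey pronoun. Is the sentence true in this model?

"it" takes "a tree" as antecedent — a donkey pronoun bound across the clause boundary.
Weak reading: every gardener g with some planted-tree has at least one planted-tree t such that watered(g,t) ∧ pruned(g,t).
Per gardener: g1:✓  g2:✓  g3:✓  g4:✓  g5:✓  g6:✓
Every gardener in the restrictor has a witness.

True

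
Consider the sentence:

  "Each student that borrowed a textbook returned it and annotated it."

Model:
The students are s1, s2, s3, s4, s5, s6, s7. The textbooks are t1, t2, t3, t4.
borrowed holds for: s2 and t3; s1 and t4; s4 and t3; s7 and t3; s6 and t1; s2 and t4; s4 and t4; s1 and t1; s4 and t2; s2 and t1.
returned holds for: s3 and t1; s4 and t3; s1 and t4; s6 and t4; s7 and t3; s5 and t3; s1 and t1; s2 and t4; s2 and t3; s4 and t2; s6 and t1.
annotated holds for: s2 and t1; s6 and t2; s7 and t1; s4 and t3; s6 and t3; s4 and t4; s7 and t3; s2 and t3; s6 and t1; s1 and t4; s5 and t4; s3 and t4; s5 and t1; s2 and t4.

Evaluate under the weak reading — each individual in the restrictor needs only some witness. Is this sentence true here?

"it" takes "a textbook" as antecedent — a donkey pronoun bound across the clause boundary.
Weak reading: every student s with some borrowed-textbook has at least one borrowed-textbook t such that returned(s,t) ∧ annotated(s,t).
Per student: s1:✓  s2:✓  s4:✓  s6:✓  s7:✓
Every student in the restrictor has a witness.

True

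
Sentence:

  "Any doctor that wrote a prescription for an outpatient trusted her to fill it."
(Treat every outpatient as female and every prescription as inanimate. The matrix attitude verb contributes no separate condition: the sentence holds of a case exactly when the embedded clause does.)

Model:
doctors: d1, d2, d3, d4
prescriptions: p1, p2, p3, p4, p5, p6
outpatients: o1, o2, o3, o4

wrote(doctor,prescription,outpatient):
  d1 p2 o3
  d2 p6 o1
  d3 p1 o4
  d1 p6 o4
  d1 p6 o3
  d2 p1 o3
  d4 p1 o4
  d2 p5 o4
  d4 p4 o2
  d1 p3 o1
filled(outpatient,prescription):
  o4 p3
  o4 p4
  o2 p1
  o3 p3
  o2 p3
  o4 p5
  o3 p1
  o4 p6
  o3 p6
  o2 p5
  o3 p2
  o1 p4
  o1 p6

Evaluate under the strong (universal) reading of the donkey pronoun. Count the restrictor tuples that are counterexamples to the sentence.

"her" takes "an outpatient" as antecedent and "it" takes "a prescription"; both are donkey pronouns co-varying with the restrictor.
Strong reading: for every (d,p,o) with wrote(d,p,o), filled(o,p).
Restrictor triples: (d1,p2,o3)→filled(o3,p2) ✓  (d1,p3,o1)→filled(o1,p3) ✗  (d1,p6,o3)→filled(o3,p6) ✓  (d1,p6,o4)→filled(o4,p6) ✓  (d2,p1,o3)→filled(o3,p1) ✓  (d2,p5,o4)→filled(o4,p5) ✓  (d2,p6,o1)→filled(o1,p6) ✓  (d3,p1,o4)→filled(o4,p1) ✗  (d4,p1,o4)→filled(o4,p1) ✗  (d4,p4,o2)→filled(o2,p4) ✗
Counterexamples (restrictor triples failing the scope): 4.

4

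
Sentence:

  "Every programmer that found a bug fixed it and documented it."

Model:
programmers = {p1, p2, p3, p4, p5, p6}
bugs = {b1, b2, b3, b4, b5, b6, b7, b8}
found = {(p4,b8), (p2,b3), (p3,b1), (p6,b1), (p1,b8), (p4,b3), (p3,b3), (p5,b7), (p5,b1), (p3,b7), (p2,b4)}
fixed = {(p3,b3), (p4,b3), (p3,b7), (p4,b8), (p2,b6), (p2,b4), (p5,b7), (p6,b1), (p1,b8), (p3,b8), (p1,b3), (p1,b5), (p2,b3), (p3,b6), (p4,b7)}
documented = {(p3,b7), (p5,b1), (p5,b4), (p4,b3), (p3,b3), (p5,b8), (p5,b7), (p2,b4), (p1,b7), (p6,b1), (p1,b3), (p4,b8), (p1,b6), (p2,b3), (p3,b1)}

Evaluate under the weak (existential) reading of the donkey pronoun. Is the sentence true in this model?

"it" takes "a bug" as antecedent — a donkey pronoun bound across the clause boundary.
Weak reading: every programmer p with some found-bug has at least one found-bug b such that fixed(p,b) ∧ documented(p,b).
Per programmer: p1:✗  p2:✓  p3:✓  p4:✓  p5:✓  p6:✓
p1 has no witness among its found-bugs.

False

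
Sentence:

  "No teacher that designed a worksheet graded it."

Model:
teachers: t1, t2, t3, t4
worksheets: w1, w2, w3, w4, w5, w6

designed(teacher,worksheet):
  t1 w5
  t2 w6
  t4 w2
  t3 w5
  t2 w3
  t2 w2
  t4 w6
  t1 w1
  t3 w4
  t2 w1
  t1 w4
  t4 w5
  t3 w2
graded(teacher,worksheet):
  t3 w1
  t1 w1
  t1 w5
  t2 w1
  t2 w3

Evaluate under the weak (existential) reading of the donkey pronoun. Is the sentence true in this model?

False

"it" takes "a worksheet" as antecedent — a donkey pronoun bound across the clause boundary.
Truth condition: for no (t,w) with designed(t,w) does graded(t,w) hold.
Restrictor pairs — does the scope hold? (t1,w1):holds  (t1,w4):fails  (t1,w5):holds  (t2,w1):holds  (t2,w2):fails  (t2,w3):holds  (t2,w6):fails  (t3,w2):fails  (t3,w4):fails  (t3,w5):fails  (t4,w2):fails  (t4,w5):fails  (t4,w6):fails
Scope holds for 4 pair(s), so the sentence is false.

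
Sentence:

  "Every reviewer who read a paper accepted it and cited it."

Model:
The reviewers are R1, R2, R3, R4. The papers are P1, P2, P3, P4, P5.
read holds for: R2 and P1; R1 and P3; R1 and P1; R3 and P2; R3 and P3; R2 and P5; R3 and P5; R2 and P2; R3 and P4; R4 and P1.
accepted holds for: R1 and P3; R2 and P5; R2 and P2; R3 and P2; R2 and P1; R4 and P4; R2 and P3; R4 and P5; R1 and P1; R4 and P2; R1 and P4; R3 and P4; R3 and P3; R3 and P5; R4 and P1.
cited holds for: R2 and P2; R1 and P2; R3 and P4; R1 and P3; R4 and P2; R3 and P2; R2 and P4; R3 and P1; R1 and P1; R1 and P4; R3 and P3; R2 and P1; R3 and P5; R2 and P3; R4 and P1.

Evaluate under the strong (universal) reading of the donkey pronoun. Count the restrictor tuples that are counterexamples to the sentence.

"it" takes "a paper" as antecedent — a donkey pronoun bound across the clause boundary.
Strong reading: for every (r,p) with read(r,p), accepted(r,p) ∧ cited(r,p).
Restrictor pairs: (R1,P1) ✓  (R1,P3) ✓  (R2,P1) ✓  (R2,P2) ✓  (R2,P5) ✗  (R3,P2) ✓  (R3,P3) ✓  (R3,P4) ✓  (R3,P5) ✓  (R4,P1) ✓
Counterexamples (restrictor pairs failing the scope): 1.

1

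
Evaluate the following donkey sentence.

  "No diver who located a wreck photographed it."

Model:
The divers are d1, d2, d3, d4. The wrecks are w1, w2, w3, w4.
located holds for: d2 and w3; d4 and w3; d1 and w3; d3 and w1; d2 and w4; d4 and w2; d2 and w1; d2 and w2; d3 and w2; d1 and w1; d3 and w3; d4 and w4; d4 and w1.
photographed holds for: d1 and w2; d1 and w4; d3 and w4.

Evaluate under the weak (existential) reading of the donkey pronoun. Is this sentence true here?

"it" takes "a wreck" as antecedent — a donkey pronoun bound across the clause boundary.
Truth condition: for no (d,w) with located(d,w) does photographed(d,w) hold.
Restrictor pairs — does the scope hold? (d1,w1):fails  (d1,w3):fails  (d2,w1):fails  (d2,w2):fails  (d2,w3):fails  (d2,w4):fails  (d3,w1):fails  (d3,w2):fails  (d3,w3):fails  (d4,w1):fails  (d4,w2):fails  (d4,w3):fails  (d4,w4):fails
Scope holds for no restrictor pair, so the sentence is true.

True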